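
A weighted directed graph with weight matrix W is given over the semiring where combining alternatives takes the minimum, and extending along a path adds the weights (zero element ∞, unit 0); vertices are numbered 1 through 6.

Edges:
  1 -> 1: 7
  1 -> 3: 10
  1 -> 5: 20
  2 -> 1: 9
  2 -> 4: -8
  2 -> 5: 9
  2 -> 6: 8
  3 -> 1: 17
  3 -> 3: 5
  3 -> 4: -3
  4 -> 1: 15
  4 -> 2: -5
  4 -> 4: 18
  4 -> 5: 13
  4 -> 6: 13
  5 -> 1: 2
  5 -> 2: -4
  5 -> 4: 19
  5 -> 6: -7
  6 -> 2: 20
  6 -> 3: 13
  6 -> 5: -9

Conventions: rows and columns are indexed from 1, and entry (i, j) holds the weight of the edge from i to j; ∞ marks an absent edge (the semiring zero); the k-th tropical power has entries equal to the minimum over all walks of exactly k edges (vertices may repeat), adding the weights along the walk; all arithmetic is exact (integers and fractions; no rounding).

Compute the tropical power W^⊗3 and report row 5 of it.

W^⊗2:
  [14, 16, 15, 7, 27, 13]
  [7, -13, 19, 10, -1, 2]
  [12, -8, 10, 2, 10, 10]
  [4, 9, 25, -13, 4, 3]
  [5, 13, 6, -12, -16, 4]
  [-7, -13, 18, 10, 29, -16]
W^⊗3:
  [21, 2, 20, 8, 4, 20]
  [-4, -5, 15, -21, -7, -8]
  [1, -3, 15, -16, 1, 0]
  [2, -18, 14, 1, -6, -3]
  [-14, -20, 11, 3, -5, -23]
  [-4, 4, -3, -21, -25, -5]
Answer: row 5 of W^⊗3 = [-14, -20, 11, 3, -5, -23]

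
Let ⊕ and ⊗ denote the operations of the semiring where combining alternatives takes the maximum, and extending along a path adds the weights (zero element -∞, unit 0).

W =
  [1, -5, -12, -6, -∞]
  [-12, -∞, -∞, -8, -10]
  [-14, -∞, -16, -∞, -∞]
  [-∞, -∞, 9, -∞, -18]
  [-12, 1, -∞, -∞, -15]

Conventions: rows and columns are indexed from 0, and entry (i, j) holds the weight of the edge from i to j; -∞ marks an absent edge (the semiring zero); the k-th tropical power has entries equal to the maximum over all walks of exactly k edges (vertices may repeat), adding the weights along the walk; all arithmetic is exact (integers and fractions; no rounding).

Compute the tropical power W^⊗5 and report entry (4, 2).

W^⊗2:
  [2, -4, 3, -5, -15]
  [-11, -9, 1, -18, -25]
  [-13, -19, -26, -20, -∞]
  [-5, -17, -7, -∞, -33]
  [-11, -14, -24, -7, -9]
W^⊗3:
  [3, -3, 4, -4, -14]
  [-10, -16, -9, -17, -19]
  [-12, -18, -11, -19, -29]
  [-4, -10, -17, -11, -27]
  [-10, -8, 2, -17, -24]
W^⊗4:
  [4, -2, 5, -3, -13]
  [-9, -15, -8, -16, -26]
  [-11, -17, -10, -18, -28]
  [-3, -9, -2, -10, -20]
  [-9, -15, -8, -16, -18]
W^⊗5:
  [5, -1, 6, -2, -12]
  [-8, -14, -7, -15, -25]
  [-10, -16, -9, -17, -27]
  [-2, -8, -1, -9, -19]
  [-8, -14, -7, -15, -25]
Key observation: the optimum is the walk 4->0->0->0->3->2, with weight (-12) + 1 + 1 + (-6) + 9 = -7.
Optimal value attained by: walk 4->0->0->0->3->2.
Answer: (W^⊗5)[4][2] = -7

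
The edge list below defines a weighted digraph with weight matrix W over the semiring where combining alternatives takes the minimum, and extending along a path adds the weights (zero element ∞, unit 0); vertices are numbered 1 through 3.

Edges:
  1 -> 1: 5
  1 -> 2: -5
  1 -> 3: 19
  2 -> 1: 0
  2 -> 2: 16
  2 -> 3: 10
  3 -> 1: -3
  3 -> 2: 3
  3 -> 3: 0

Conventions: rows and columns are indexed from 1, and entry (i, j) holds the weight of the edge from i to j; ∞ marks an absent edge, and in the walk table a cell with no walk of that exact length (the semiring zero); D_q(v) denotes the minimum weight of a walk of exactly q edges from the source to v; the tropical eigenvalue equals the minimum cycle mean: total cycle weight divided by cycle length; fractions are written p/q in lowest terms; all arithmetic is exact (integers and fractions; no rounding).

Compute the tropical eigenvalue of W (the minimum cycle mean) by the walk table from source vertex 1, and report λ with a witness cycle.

q=0: [0, ∞, ∞]
q=1: [5, -5, 19]
q=2: [-5, 0, 5]
q=3: [0, -10, 5]
Optimal cycle mean attained by: cycle 1->2->1, total (-5) + 0, length 2.
Answer: λ = -5/2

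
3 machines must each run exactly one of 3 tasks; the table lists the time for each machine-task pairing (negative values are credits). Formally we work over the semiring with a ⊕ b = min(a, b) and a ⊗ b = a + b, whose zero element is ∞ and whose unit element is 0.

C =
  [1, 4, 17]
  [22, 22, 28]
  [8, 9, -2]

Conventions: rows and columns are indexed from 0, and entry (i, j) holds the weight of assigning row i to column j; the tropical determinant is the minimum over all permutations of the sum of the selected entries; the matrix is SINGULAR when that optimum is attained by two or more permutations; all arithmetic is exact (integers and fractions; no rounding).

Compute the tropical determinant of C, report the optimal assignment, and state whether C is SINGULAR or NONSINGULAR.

σ = (0, 1, 2): 1 + 22 + (-2) = 21
σ = (0, 2, 1): 1 + 28 + 9 = 38
σ = (1, 0, 2): 4 + 22 + (-2) = 24
σ = (1, 2, 0): 4 + 28 + 8 = 40
σ = (2, 0, 1): 17 + 22 + 9 = 48
σ = (2, 1, 0): 17 + 22 + 8 = 47
Optimal value attained by: σ = (0, 1, 2).
Answer: det⊕(C) = 21; verdict: NONSINGULAR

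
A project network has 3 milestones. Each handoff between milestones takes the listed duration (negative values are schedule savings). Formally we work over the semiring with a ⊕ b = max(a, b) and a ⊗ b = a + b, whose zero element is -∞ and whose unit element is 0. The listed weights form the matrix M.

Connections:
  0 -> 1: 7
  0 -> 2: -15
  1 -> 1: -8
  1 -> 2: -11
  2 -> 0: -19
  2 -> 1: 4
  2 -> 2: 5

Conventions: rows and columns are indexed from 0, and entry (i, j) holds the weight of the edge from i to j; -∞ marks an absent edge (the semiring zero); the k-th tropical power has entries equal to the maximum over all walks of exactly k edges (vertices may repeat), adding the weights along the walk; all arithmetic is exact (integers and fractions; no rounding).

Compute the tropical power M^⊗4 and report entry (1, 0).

M^⊗2:
  [-34, -1, -4]
  [-30, -7, -6]
  [-14, 9, 10]
M^⊗3:
  [-23, 0, 1]
  [-25, -2, -1]
  [-9, 14, 15]
M^⊗4:
  [-18, 5, 6]
  [-20, 3, 4]
  [-4, 19, 20]
Key observation: the optimum is the walk 1->2->2->2->0, with weight (-11) + 5 + 5 + (-19) = -20.
Optimal value attained by: walk 1->2->2->2->0.
Answer: (M^⊗4)[1][0] = -20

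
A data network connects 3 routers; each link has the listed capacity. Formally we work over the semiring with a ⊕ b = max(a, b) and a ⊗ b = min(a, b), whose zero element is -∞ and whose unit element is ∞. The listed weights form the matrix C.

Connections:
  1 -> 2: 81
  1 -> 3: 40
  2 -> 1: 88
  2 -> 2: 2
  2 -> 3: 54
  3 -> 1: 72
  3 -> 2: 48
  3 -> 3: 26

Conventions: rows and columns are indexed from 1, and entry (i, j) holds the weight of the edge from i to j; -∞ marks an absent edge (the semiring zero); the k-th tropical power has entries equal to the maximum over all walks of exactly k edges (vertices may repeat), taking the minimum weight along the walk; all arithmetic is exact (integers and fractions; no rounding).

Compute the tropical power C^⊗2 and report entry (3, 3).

C^⊗2:
  [81, 40, 54]
  [54, 81, 40]
  [48, 72, 48]
Key observation: the optimum is the walk 3->2->3, with weight 48 min 54 = 48.
Optimal value attained by: walk 3->2->3.
Answer: (C^⊗2)[3][3] = 48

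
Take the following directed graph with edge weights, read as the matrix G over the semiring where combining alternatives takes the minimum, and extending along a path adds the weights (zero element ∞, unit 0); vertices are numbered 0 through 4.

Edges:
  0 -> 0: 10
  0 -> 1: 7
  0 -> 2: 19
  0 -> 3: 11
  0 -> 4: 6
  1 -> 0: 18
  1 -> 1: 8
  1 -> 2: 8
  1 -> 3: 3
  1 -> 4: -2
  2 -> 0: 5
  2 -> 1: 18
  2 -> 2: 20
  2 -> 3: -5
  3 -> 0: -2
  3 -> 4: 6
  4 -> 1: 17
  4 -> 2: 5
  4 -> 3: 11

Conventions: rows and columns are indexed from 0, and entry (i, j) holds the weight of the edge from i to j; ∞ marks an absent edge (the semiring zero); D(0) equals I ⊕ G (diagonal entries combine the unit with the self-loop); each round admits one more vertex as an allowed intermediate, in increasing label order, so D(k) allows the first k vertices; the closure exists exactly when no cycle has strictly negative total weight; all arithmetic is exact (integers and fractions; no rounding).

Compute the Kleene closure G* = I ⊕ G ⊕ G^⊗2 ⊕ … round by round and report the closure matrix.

D(0):
  [0, 7, 19, 11, 6]
  [18, 0, 8, 3, -2]
  [5, 18, 0, -5, ∞]
  [-2, ∞, ∞, 0, 6]
  [∞, 17, 5, 11, 0]
D(1):
  [0, 7, 19, 11, 6]
  [18, 0, 8, 3, -2]
  [5, 12, 0, -5, 11]
  [-2, 5, 17, 0, 4]
  [∞, 17, 5, 11, 0]
D(2):
  [0, 7, 15, 10, 5]
  [18, 0, 8, 3, -2]
  [5, 12, 0, -5, 10]
  [-2, 5, 13, 0, 3]
  [35, 17, 5, 11, 0]
D(3):
  [0, 7, 15, 10, 5]
  [13, 0, 8, 3, -2]
  [5, 12, 0, -5, 10]
  [-2, 5, 13, 0, 3]
  [10, 17, 5, 0, 0]
D(4):
  [0, 7, 15, 10, 5]
  [1, 0, 8, 3, -2]
  [-7, 0, 0, -5, -2]
  [-2, 5, 13, 0, 3]
  [-2, 5, 5, 0, 0]
D(5):
  [0, 7, 10, 5, 5]
  [-4, 0, 3, -2, -2]
  [-7, 0, 0, -5, -2]
  [-2, 5, 8, 0, 3]
  [-2, 5, 5, 0, 0]
Answer: G* = [[0, 7, 10, 5, 5], [-4, 0, 3, -2, -2], [-7, 0, 0, -5, -2], [-2, 5, 8, 0, 3], [-2, 5, 5, 0, 0]]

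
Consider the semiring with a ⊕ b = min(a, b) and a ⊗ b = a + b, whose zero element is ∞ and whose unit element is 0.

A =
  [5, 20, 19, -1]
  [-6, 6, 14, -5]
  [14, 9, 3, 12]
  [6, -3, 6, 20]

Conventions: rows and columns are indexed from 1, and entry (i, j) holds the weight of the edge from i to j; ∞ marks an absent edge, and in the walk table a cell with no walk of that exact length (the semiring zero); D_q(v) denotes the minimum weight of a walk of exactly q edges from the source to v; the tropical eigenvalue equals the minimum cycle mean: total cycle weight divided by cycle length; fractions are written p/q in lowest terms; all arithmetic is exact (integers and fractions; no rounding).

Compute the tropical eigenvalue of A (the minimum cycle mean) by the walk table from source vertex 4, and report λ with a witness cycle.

q=0: [∞, ∞, ∞, 0]
q=1: [6, -3, 6, 20]
q=2: [-9, 3, 9, -8]
q=3: [-4, -11, -2, -10]
q=4: [-17, -13, -4, -16]
Optimal cycle mean attained by: cycle 2->4->2, total (-5) + (-3), length 2.
Answer: λ = -4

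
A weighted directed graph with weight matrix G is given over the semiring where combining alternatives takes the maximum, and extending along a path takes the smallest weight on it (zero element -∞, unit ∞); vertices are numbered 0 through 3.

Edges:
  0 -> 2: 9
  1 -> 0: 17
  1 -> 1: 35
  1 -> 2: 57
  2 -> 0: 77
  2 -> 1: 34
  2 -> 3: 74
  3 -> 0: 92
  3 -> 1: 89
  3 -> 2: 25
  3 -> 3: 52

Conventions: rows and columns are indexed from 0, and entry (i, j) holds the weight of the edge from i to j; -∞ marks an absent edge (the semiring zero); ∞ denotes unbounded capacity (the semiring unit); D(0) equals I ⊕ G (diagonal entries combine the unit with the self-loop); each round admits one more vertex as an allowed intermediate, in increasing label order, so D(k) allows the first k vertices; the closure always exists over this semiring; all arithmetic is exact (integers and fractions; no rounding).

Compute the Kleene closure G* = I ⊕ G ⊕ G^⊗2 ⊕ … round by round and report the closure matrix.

D(0):
  [∞, -∞, 9, -∞]
  [17, ∞, 57, -∞]
  [77, 34, ∞, 74]
  [92, 89, 25, ∞]
D(1):
  [∞, -∞, 9, -∞]
  [17, ∞, 57, -∞]
  [77, 34, ∞, 74]
  [92, 89, 25, ∞]
D(2):
  [∞, -∞, 9, -∞]
  [17, ∞, 57, -∞]
  [77, 34, ∞, 74]
  [92, 89, 57, ∞]
D(3):
  [∞, 9, 9, 9]
  [57, ∞, 57, 57]
  [77, 34, ∞, 74]
  [92, 89, 57, ∞]
D(4):
  [∞, 9, 9, 9]
  [57, ∞, 57, 57]
  [77, 74, ∞, 74]
  [92, 89, 57, ∞]
Answer: G* = [[∞, 9, 9, 9], [57, ∞, 57, 57], [77, 74, ∞, 74], [92, 89, 57, ∞]]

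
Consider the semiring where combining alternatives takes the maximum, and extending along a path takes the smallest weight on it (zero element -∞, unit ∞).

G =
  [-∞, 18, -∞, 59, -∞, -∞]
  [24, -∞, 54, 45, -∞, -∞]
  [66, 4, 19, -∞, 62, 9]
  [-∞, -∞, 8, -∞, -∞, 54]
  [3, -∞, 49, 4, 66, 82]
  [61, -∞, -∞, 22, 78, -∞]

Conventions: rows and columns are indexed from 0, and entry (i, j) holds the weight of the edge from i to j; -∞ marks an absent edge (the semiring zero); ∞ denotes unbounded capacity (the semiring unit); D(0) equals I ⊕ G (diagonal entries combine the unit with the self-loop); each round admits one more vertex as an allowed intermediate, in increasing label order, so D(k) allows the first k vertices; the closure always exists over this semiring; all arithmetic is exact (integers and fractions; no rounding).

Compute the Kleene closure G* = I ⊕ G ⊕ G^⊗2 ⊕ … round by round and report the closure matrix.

D(0):
  [∞, 18, -∞, 59, -∞, -∞]
  [24, ∞, 54, 45, -∞, -∞]
  [66, 4, ∞, -∞, 62, 9]
  [-∞, -∞, 8, ∞, -∞, 54]
  [3, -∞, 49, 4, ∞, 82]
  [61, -∞, -∞, 22, 78, ∞]
D(1):
  [∞, 18, -∞, 59, -∞, -∞]
  [24, ∞, 54, 45, -∞, -∞]
  [66, 18, ∞, 59, 62, 9]
  [-∞, -∞, 8, ∞, -∞, 54]
  [3, 3, 49, 4, ∞, 82]
  [61, 18, -∞, 59, 78, ∞]
D(2):
  [∞, 18, 18, 59, -∞, -∞]
  [24, ∞, 54, 45, -∞, -∞]
  [66, 18, ∞, 59, 62, 9]
  [-∞, -∞, 8, ∞, -∞, 54]
  [3, 3, 49, 4, ∞, 82]
  [61, 18, 18, 59, 78, ∞]
D(3):
  [∞, 18, 18, 59, 18, 9]
  [54, ∞, 54, 54, 54, 9]
  [66, 18, ∞, 59, 62, 9]
  [8, 8, 8, ∞, 8, 54]
  [49, 18, 49, 49, ∞, 82]
  [61, 18, 18, 59, 78, ∞]
D(4):
  [∞, 18, 18, 59, 18, 54]
  [54, ∞, 54, 54, 54, 54]
  [66, 18, ∞, 59, 62, 54]
  [8, 8, 8, ∞, 8, 54]
  [49, 18, 49, 49, ∞, 82]
  [61, 18, 18, 59, 78, ∞]
D(5):
  [∞, 18, 18, 59, 18, 54]
  [54, ∞, 54, 54, 54, 54]
  [66, 18, ∞, 59, 62, 62]
  [8, 8, 8, ∞, 8, 54]
  [49, 18, 49, 49, ∞, 82]
  [61, 18, 49, 59, 78, ∞]
D(6):
  [∞, 18, 49, 59, 54, 54]
  [54, ∞, 54, 54, 54, 54]
  [66, 18, ∞, 59, 62, 62]
  [54, 18, 49, ∞, 54, 54]
  [61, 18, 49, 59, ∞, 82]
  [61, 18, 49, 59, 78, ∞]
Answer: G* = [[∞, 18, 49, 59, 54, 54], [54, ∞, 54, 54, 54, 54], [66, 18, ∞, 59, 62, 62], [54, 18, 49, ∞, 54, 54], [61, 18, 49, 59, ∞, 82], [61, 18, 49, 59, 78, ∞]]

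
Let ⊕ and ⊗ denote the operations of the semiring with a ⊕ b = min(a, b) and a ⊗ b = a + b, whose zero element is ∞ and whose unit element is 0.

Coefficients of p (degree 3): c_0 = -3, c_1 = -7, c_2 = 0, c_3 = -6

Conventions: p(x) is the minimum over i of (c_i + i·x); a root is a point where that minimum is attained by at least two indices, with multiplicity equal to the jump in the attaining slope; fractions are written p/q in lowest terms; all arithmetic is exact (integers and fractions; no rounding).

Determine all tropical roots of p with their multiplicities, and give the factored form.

hull edge (i=0, c=-3) to (i=1, c=-7): slope -4, span 1
hull edge (i=1, c=-7) to (i=3, c=-6): slope 1/2, span 2
Factored form: p(x) = -6 ⊗ (x ⊕ (-1/2)) ⊗ (x ⊕ (-1/2)) ⊗ (x ⊕ 4)
Answer: roots = -1/2 (mult 2), 4 (mult 1)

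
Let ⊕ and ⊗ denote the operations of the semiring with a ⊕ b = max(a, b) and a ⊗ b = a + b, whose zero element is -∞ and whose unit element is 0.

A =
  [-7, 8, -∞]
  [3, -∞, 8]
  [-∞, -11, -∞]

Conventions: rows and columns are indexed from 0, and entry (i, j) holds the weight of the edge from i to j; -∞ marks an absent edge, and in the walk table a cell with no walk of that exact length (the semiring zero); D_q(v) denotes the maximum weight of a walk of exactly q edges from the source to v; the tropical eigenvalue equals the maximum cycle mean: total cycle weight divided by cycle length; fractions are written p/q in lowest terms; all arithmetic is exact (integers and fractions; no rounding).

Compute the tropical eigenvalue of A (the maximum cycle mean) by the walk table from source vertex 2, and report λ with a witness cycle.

q=0: [-∞, -∞, 0]
q=1: [-∞, -11, -∞]
q=2: [-8, -∞, -3]
q=3: [-15, 0, -∞]
Optimal cycle mean attained by: cycle 0->1->0, total 8 + 3, length 2.
Answer: λ = 11/2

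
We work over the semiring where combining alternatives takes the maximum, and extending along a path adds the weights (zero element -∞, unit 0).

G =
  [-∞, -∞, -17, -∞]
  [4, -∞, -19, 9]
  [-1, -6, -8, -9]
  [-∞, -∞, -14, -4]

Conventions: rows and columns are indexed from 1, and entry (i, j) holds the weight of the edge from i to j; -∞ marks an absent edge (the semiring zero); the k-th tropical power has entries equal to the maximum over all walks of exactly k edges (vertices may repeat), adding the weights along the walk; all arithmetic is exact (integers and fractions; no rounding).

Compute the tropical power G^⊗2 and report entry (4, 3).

G^⊗2:
  [-18, -23, -25, -26]
  [-20, -25, -5, 5]
  [-2, -14, -16, 3]
  [-15, -20, -18, -8]
Key observation: the optimum is the walk 4->4->3, with weight (-4) + (-14) = -18.
Optimal value attained by: walk 4->4->3.
Answer: (G^⊗2)[4][3] = -18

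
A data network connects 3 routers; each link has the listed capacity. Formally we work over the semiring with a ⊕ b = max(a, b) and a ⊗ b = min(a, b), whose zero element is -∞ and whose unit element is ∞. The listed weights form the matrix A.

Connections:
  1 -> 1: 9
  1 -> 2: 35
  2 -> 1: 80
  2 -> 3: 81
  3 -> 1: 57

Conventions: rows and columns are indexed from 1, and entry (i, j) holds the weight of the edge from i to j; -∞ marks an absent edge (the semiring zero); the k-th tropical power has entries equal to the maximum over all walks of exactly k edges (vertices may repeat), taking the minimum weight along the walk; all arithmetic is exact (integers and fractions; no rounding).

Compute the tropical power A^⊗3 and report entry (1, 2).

A^⊗2:
  [35, 9, 35]
  [57, 35, -∞]
  [9, 35, -∞]
A^⊗3:
  [35, 35, 9]
  [35, 35, 35]
  [35, 9, 35]
Key observation: the optimum is the walk 1->2->1->2, with weight 35 min 80 min 35 = 35.
Optimal value attained by: walk 1->2->1->2.
Answer: (A^⊗3)[1][2] = 35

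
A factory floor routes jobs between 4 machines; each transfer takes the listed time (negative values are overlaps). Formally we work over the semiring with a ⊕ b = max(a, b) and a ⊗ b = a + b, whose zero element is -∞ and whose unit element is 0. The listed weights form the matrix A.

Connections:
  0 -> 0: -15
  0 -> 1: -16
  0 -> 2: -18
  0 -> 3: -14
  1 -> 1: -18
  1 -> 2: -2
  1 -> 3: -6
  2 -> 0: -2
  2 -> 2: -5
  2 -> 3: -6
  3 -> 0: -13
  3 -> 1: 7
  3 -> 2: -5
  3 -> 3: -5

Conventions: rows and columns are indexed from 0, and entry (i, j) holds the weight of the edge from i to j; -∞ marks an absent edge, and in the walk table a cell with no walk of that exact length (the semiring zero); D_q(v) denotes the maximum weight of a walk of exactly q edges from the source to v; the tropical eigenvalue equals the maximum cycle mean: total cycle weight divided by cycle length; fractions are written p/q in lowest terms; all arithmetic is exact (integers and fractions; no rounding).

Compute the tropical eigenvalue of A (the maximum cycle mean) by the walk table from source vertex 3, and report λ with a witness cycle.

q=0: [-∞, -∞, -∞, 0]
q=1: [-13, 7, -5, -5]
q=2: [-7, 2, 5, 1]
q=3: [3, 8, 0, -1]
q=4: [-2, 6, 6, 2]
Optimal cycle mean attained by: cycle 1->3->1, total (-6) + 7, length 2.
Answer: λ = 1/2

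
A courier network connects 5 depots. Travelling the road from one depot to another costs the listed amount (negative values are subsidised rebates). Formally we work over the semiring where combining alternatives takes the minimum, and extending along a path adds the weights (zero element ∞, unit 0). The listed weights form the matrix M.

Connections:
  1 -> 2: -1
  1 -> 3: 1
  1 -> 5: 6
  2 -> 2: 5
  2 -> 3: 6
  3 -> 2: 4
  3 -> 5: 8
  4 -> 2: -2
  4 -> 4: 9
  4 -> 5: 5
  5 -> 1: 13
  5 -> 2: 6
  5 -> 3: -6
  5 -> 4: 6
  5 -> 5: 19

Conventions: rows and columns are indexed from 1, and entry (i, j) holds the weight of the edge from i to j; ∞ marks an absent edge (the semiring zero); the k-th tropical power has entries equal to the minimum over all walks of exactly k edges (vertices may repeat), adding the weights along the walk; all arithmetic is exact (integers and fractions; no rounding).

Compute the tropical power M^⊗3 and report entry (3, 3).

M^⊗2:
  [19, 4, 0, 12, 9]
  [∞, 10, 11, ∞, 14]
  [21, 9, 2, 14, 27]
  [18, 3, -1, 11, 14]
  [32, -2, 12, 15, 2]
M^⊗3:
  [22, 4, 3, 15, 8]
  [27, 15, 8, 20, 19]
  [40, 6, 15, 23, 10]
  [27, 3, 8, 20, 7]
  [15, 3, -4, 8, 20]
Key observation: the optimum is the walk 3->2->2->3, with weight 4 + 5 + 6 = 15.
Optimal value attained by: walk 3->2->2->3.
Answer: (M^⊗3)[3][3] = 15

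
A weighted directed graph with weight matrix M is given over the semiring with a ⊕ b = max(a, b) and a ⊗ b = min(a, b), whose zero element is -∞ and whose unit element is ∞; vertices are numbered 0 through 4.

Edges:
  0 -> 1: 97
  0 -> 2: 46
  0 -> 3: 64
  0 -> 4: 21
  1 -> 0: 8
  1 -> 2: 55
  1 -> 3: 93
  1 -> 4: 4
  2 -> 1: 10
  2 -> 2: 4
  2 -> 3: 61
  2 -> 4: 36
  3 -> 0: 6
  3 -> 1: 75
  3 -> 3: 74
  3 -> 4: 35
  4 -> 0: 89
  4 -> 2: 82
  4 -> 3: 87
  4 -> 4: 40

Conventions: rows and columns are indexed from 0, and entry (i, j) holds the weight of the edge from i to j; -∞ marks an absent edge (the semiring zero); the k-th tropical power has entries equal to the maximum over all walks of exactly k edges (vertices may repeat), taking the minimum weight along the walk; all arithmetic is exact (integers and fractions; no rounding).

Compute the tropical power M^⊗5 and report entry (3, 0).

M^⊗2:
  [21, 64, 55, 93, 36]
  [6, 75, 8, 74, 36]
  [36, 61, 36, 61, 36]
  [35, 74, 55, 75, 35]
  [40, 89, 46, 74, 40]
M^⊗3:
  [36, 75, 55, 74, 36]
  [36, 74, 55, 75, 36]
  [36, 61, 55, 61, 36]
  [35, 75, 55, 74, 36]
  [40, 74, 55, 89, 40]
M^⊗4:
  [36, 74, 55, 75, 36]
  [36, 75, 55, 74, 36]
  [36, 61, 55, 61, 36]
  [36, 74, 55, 75, 36]
  [40, 75, 55, 74, 40]
M^⊗5:
  [36, 75, 55, 74, 36]
  [36, 74, 55, 75, 36]
  [36, 61, 55, 61, 36]
  [36, 75, 55, 74, 36]
  [40, 74, 55, 75, 40]
Key observation: the optimum is the walk 3->1->2->4->4->0, with weight 75 min 55 min 36 min 40 min 89 = 36.
Optimal value attained by: walk 3->1->2->4->4->0.
Answer: (M^⊗5)[3][0] = 36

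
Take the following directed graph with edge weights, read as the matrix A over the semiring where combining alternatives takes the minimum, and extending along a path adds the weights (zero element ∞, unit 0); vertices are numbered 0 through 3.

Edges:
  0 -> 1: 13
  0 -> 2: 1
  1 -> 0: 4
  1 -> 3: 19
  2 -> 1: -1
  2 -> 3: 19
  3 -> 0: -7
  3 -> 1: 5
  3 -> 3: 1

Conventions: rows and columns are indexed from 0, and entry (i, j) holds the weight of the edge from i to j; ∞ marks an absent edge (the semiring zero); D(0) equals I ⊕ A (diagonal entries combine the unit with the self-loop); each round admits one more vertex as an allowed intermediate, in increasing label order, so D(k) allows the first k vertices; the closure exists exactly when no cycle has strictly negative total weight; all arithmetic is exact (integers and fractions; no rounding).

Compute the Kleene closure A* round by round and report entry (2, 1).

D(0):
  [0, 13, 1, ∞]
  [4, 0, ∞, 19]
  [∞, -1, 0, 19]
  [-7, 5, ∞, 0]
D(1):
  [0, 13, 1, ∞]
  [4, 0, 5, 19]
  [∞, -1, 0, 19]
  [-7, 5, -6, 0]
D(2):
  [0, 13, 1, 32]
  [4, 0, 5, 19]
  [3, -1, 0, 18]
  [-7, 5, -6, 0]
D(3):
  [0, 0, 1, 19]
  [4, 0, 5, 19]
  [3, -1, 0, 18]
  [-7, -7, -6, 0]
D(4):
  [0, 0, 1, 19]
  [4, 0, 5, 19]
  [3, -1, 0, 18]
  [-7, -7, -6, 0]
Answer: A*[2][1] = -1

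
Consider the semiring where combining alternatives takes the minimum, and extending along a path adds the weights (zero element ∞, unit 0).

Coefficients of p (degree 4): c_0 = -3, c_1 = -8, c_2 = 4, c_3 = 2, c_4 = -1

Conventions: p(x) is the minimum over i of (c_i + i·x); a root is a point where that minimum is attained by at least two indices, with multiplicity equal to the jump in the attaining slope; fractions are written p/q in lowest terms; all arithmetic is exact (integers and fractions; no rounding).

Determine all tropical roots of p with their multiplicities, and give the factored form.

hull edge (i=0, c=-3) to (i=1, c=-8): slope -5, span 1
hull edge (i=1, c=-8) to (i=4, c=-1): slope 7/3, span 3
Factored form: p(x) = -1 ⊗ (x ⊕ (-7/3)) ⊗ (x ⊕ (-7/3)) ⊗ (x ⊕ (-7/3)) ⊗ (x ⊕ 5)
Answer: roots = -7/3 (mult 3), 5 (mult 1)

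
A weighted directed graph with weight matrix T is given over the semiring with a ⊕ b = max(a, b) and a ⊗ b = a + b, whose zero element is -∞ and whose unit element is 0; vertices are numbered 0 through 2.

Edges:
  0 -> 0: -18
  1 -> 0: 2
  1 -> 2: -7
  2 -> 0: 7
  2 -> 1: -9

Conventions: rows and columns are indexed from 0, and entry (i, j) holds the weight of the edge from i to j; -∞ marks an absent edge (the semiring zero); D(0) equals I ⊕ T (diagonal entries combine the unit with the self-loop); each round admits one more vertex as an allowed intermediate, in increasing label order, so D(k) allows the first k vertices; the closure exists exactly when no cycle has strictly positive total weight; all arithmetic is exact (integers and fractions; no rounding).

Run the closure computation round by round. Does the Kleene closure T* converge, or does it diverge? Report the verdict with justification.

D(0):
  [0, -∞, -∞]
  [2, 0, -7]
  [7, -9, 0]
D(1):
  [0, -∞, -∞]
  [2, 0, -7]
  [7, -9, 0]
D(2):
  [0, -∞, -∞]
  [2, 0, -7]
  [7, -9, 0]
D(3):
  [0, -∞, -∞]
  [2, 0, -7]
  [7, -9, 0]
Key observation: every diagonal entry stays at the unit through all rounds, so no improving cycle exists.
Answer: CONVERGES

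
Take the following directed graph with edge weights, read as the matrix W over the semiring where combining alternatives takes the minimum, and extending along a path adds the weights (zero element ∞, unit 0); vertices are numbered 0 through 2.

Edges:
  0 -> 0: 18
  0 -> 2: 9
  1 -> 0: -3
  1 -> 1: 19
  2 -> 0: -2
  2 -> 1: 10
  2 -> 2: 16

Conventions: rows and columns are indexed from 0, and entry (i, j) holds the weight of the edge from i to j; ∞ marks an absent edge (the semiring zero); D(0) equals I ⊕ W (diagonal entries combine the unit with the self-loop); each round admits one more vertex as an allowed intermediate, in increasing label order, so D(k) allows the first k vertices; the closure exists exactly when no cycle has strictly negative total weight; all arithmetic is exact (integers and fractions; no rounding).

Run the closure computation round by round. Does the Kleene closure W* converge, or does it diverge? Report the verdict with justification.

D(0):
  [0, ∞, 9]
  [-3, 0, ∞]
  [-2, 10, 0]
D(1):
  [0, ∞, 9]
  [-3, 0, 6]
  [-2, 10, 0]
D(2):
  [0, ∞, 9]
  [-3, 0, 6]
  [-2, 10, 0]
D(3):
  [0, 19, 9]
  [-3, 0, 6]
  [-2, 10, 0]
Key observation: every diagonal entry stays at the unit through all rounds, so no improving cycle exists.
Answer: CONVERGES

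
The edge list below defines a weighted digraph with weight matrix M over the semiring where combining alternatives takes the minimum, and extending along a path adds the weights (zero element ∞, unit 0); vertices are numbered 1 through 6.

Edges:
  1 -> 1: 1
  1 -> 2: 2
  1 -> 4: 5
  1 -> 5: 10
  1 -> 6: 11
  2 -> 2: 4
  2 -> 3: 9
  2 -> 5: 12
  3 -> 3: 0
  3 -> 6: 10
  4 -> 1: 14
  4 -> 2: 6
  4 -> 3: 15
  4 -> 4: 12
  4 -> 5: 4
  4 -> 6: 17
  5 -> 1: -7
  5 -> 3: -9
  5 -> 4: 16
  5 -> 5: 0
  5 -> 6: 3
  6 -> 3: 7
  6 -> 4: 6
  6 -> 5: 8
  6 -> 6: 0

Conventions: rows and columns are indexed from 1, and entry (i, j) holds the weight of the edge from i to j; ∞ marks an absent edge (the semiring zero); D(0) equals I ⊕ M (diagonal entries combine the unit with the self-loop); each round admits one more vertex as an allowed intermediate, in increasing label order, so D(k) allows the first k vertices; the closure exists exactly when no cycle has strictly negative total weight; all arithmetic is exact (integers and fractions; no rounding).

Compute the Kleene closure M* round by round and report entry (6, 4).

D(0):
  [0, 2, ∞, 5, 10, 11]
  [∞, 0, 9, ∞, 12, ∞]
  [∞, ∞, 0, ∞, ∞, 10]
  [14, 6, 15, 0, 4, 17]
  [-7, ∞, -9, 16, 0, 3]
  [∞, ∞, 7, 6, 8, 0]
D(1):
  [0, 2, ∞, 5, 10, 11]
  [∞, 0, 9, ∞, 12, ∞]
  [∞, ∞, 0, ∞, ∞, 10]
  [14, 6, 15, 0, 4, 17]
  [-7, -5, -9, -2, 0, 3]
  [∞, ∞, 7, 6, 8, 0]
D(2):
  [0, 2, 11, 5, 10, 11]
  [∞, 0, 9, ∞, 12, ∞]
  [∞, ∞, 0, ∞, ∞, 10]
  [14, 6, 15, 0, 4, 17]
  [-7, -5, -9, -2, 0, 3]
  [∞, ∞, 7, 6, 8, 0]
D(3):
  [0, 2, 11, 5, 10, 11]
  [∞, 0, 9, ∞, 12, 19]
  [∞, ∞, 0, ∞, ∞, 10]
  [14, 6, 15, 0, 4, 17]
  [-7, -5, -9, -2, 0, 1]
  [∞, ∞, 7, 6, 8, 0]
D(4):
  [0, 2, 11, 5, 9, 11]
  [∞, 0, 9, ∞, 12, 19]
  [∞, ∞, 0, ∞, ∞, 10]
  [14, 6, 15, 0, 4, 17]
  [-7, -5, -9, -2, 0, 1]
  [20, 12, 7, 6, 8, 0]
D(5):
  [0, 2, 0, 5, 9, 10]
  [5, 0, 3, 10, 12, 13]
  [∞, ∞, 0, ∞, ∞, 10]
  [-3, -1, -5, 0, 4, 5]
  [-7, -5, -9, -2, 0, 1]
  [1, 3, -1, 6, 8, 0]
D(6):
  [0, 2, 0, 5, 9, 10]
  [5, 0, 3, 10, 12, 13]
  [11, 13, 0, 16, 18, 10]
  [-3, -1, -5, 0, 4, 5]
  [-7, -5, -9, -2, 0, 1]
  [1, 3, -1, 6, 8, 0]
Answer: M*[6][4] = 6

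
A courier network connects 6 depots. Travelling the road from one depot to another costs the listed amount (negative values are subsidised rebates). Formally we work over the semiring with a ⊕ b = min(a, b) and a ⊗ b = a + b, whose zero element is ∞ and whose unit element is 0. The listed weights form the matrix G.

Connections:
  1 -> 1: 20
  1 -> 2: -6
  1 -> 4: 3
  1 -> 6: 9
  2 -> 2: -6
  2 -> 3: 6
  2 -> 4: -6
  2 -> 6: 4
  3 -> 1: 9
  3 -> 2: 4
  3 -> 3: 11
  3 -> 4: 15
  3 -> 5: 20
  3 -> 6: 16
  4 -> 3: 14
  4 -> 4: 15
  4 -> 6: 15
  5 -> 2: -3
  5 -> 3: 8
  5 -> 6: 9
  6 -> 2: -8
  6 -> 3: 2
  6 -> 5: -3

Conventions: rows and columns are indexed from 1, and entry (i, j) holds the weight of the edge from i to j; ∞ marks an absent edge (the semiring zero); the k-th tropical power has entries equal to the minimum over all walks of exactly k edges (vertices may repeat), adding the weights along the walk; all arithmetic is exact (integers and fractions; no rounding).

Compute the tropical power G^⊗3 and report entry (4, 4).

G^⊗2:
  [40, -12, 0, -12, 6, -2]
  [15, -12, 0, -12, 1, -2]
  [20, -2, 10, -2, 13, 8]
  [23, 7, 17, 29, 12, 30]
  [17, -9, 3, -9, 6, 1]
  [11, -14, -2, -14, 22, -4]
G^⊗3:
  [9, -18, -6, -18, -5, -8]
  [9, -18, -6, -18, -5, -8]
  [19, -8, 4, -8, 5, 2]
  [26, 1, 13, 1, 27, 11]
  [12, -15, -3, -15, -2, -5]
  [7, -20, -8, -20, -7, -10]
Key observation: the optimum is the walk 4->6->2->4, with weight 15 + (-8) + (-6) = 1.
Optimal value attained by: walk 4->6->2->4.
Answer: (G^⊗3)[4][4] = 1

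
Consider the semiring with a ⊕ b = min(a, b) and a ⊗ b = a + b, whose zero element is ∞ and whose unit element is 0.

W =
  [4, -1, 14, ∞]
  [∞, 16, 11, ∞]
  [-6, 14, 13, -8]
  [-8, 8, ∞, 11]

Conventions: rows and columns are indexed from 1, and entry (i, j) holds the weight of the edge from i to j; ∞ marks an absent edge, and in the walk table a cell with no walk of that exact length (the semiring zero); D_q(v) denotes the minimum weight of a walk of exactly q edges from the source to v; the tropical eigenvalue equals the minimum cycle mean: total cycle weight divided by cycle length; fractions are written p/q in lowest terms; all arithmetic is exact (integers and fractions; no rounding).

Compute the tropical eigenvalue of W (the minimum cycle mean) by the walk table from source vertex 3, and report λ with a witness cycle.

q=0: [∞, ∞, 0, ∞]
q=1: [-6, 14, 13, -8]
q=2: [-16, -7, 8, 3]
q=3: [-12, -17, -2, 0]
q=4: [-8, -13, -6, -10]
Optimal cycle mean attained by: cycle 1->2->3->4->1, total (-1) + 11 + (-8) + (-8), length 4.
Answer: λ = -3/2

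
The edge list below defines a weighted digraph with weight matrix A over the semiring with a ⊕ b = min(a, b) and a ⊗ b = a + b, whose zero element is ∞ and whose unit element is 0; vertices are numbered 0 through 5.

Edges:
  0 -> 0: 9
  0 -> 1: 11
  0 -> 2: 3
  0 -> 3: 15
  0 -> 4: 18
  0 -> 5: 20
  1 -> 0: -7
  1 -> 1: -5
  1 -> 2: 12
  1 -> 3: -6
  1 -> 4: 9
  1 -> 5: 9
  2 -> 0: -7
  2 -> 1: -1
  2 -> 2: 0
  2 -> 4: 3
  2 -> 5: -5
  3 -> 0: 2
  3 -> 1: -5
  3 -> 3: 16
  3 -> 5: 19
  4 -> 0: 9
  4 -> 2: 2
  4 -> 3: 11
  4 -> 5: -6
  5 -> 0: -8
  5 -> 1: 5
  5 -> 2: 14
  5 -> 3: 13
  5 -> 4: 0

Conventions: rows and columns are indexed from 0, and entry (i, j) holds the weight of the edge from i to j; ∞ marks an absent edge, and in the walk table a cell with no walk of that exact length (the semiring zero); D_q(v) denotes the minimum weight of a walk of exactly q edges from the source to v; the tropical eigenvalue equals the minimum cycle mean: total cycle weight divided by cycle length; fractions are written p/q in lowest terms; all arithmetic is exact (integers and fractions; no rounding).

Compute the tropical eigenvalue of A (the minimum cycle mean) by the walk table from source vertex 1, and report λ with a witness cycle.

q=0: [∞, 0, ∞, ∞, ∞, ∞]
q=1: [-7, -5, 12, -6, 9, 9]
q=2: [-12, -11, -4, -11, 4, 3]
q=3: [-18, -16, -9, -17, -2, -9]
q=4: [-23, -22, -15, -22, -9, -14]
q=5: [-29, -27, -20, -28, -14, -20]
q=6: [-34, -33, -26, -33, -20, -25]
Optimal cycle mean attained by: cycle 1->3->1, total (-6) + (-5), length 2.
Answer: λ = -11/2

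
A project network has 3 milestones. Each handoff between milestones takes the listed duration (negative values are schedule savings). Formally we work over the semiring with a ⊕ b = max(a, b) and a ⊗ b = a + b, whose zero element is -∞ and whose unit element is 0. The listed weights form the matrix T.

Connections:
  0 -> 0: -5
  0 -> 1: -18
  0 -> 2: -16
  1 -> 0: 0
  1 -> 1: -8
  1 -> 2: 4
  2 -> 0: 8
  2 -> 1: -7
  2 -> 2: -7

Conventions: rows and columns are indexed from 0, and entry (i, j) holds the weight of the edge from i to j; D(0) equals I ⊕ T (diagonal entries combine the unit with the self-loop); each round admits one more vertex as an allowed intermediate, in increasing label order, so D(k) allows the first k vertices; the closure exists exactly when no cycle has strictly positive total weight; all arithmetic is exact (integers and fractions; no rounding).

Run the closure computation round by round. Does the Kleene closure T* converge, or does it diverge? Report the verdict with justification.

D(0):
  [0, -18, -16]
  [0, 0, 4]
  [8, -7, 0]
D(1):
  [0, -18, -16]
  [0, 0, 4]
  [8, -7, 0]
D(2):
  [0, -18, -14]
  [0, 0, 4]
  [8, -7, 0]
D(3):
  [0, -18, -14]
  [12, 0, 4]
  [8, -7, 0]
Key observation: every diagonal entry stays at the unit through all rounds, so no improving cycle exists.
Answer: CONVERGES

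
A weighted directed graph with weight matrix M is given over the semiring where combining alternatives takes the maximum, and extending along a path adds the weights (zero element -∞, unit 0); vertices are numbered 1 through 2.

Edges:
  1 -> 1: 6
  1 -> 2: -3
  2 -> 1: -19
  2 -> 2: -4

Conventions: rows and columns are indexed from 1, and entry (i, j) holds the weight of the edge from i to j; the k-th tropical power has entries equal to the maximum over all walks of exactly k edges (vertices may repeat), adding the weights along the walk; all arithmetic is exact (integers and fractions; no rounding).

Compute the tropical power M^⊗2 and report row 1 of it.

M^⊗2:
  [12, 3]
  [-13, -8]
Answer: row 1 of M^⊗2 = [12, 3]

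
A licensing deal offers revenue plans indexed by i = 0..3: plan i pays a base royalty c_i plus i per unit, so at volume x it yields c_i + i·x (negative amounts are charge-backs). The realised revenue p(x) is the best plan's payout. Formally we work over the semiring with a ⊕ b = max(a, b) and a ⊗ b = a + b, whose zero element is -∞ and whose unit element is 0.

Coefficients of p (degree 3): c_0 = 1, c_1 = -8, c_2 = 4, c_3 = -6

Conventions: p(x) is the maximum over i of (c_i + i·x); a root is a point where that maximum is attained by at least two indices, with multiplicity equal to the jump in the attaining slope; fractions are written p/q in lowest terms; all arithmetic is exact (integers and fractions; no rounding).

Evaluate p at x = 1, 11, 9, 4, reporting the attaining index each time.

p(1) = max(1+0·1=1, -8+1·1=-7, 4+2·1=6, -6+3·1=-3) = 6 (attained by i=2)
p(11) = max(1+0·11=1, -8+1·11=3, 4+2·11=26, -6+3·11=27) = 27 (attained by i=3)
p(9) = max(1+0·9=1, -8+1·9=1, 4+2·9=22, -6+3·9=21) = 22 (attained by i=2)
p(4) = max(1+0·4=1, -8+1·4=-4, 4+2·4=12, -6+3·4=6) = 12 (attained by i=2)
Answer: p(1) = 6; p(11) = 27; p(9) = 22; p(4) = 12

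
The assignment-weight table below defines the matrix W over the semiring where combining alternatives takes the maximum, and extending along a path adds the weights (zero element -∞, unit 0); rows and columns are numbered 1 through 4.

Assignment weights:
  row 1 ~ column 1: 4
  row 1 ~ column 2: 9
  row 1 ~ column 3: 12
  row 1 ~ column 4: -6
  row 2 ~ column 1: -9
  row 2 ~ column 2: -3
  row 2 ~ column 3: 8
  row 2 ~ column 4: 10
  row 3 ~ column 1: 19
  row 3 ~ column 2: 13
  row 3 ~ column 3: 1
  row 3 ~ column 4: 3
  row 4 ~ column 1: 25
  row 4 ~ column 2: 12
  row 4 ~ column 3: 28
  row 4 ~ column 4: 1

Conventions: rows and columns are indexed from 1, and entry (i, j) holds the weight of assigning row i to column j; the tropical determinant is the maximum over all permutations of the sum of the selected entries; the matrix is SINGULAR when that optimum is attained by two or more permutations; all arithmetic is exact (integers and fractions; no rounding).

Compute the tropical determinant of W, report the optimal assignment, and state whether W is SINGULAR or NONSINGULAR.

σ = (1, 2, 3, 4): 4 + (-3) + 1 + 1 = 3
σ = (1, 2, 4, 3): 4 + (-3) + 3 + 28 = 32
σ = (1, 3, 2, 4): 4 + 8 + 13 + 1 = 26
σ = (1, 3, 4, 2): 4 + 8 + 3 + 12 = 27
σ = (1, 4, 2, 3): 4 + 10 + 13 + 28 = 55
σ = (1, 4, 3, 2): 4 + 10 + 1 + 12 = 27
σ = (2, 1, 3, 4): 9 + (-9) + 1 + 1 = 2
σ = (2, 1, 4, 3): 9 + (-9) + 3 + 28 = 31
σ = (2, 3, 1, 4): 9 + 8 + 19 + 1 = 37
σ = (2, 3, 4, 1): 9 + 8 + 3 + 25 = 45
σ = (2, 4, 1, 3): 9 + 10 + 19 + 28 = 66
σ = (2, 4, 3, 1): 9 + 10 + 1 + 25 = 45
σ = (3, 1, 2, 4): 12 + (-9) + 13 + 1 = 17
σ = (3, 1, 4, 2): 12 + (-9) + 3 + 12 = 18
σ = (3, 2, 1, 4): 12 + (-3) + 19 + 1 = 29
σ = (3, 2, 4, 1): 12 + (-3) + 3 + 25 = 37
σ = (3, 4, 1, 2): 12 + 10 + 19 + 12 = 53
σ = (3, 4, 2, 1): 12 + 10 + 13 + 25 = 60
σ = (4, 1, 2, 3): (-6) + (-9) + 13 + 28 = 26
σ = (4, 1, 3, 2): (-6) + (-9) + 1 + 12 = -2
σ = (4, 2, 1, 3): (-6) + (-3) + 19 + 28 = 38
σ = (4, 2, 3, 1): (-6) + (-3) + 1 + 25 = 17
σ = (4, 3, 1, 2): (-6) + 8 + 19 + 12 = 33
σ = (4, 3, 2, 1): (-6) + 8 + 13 + 25 = 40
Optimal value attained by: σ = (2, 4, 1, 3).
Answer: det⊕(W) = 66; verdict: NONSINGULAR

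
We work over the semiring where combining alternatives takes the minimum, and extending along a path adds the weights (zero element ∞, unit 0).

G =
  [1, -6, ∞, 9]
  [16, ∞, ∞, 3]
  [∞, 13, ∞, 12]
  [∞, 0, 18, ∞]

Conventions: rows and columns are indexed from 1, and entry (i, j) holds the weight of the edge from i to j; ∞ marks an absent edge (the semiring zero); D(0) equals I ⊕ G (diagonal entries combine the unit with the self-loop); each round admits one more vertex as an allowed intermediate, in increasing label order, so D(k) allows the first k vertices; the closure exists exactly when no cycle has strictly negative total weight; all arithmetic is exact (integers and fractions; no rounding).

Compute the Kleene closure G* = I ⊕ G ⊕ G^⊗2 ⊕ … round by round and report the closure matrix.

D(0):
  [0, -6, ∞, 9]
  [16, 0, ∞, 3]
  [∞, 13, 0, 12]
  [∞, 0, 18, 0]
D(1):
  [0, -6, ∞, 9]
  [16, 0, ∞, 3]
  [∞, 13, 0, 12]
  [∞, 0, 18, 0]
D(2):
  [0, -6, ∞, -3]
  [16, 0, ∞, 3]
  [29, 13, 0, 12]
  [16, 0, 18, 0]
D(3):
  [0, -6, ∞, -3]
  [16, 0, ∞, 3]
  [29, 13, 0, 12]
  [16, 0, 18, 0]
D(4):
  [0, -6, 15, -3]
  [16, 0, 21, 3]
  [28, 12, 0, 12]
  [16, 0, 18, 0]
Answer: G* = [[0, -6, 15, -3], [16, 0, 21, 3], [28, 12, 0, 12], [16, 0, 18, 0]]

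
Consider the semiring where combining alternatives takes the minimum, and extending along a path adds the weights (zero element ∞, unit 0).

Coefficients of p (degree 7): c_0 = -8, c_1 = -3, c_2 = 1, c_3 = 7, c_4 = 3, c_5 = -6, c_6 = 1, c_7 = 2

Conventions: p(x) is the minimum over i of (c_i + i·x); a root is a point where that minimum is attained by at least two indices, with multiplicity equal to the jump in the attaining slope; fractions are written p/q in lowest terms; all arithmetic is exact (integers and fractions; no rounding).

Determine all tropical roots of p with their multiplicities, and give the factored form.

hull edge (i=0, c=-8) to (i=5, c=-6): slope 2/5, span 5
hull edge (i=5, c=-6) to (i=7, c=2): slope 4, span 2
Factored form: p(x) = 2 ⊗ (x ⊕ (-4)) ⊗ (x ⊕ (-4)) ⊗ (x ⊕ (-2/5)) ⊗ (x ⊕ (-2/5)) ⊗ (x ⊕ (-2/5)) ⊗ (x ⊕ (-2/5)) ⊗ (x ⊕ (-2/5))
Answer: roots = -4 (mult 2), -2/5 (mult 5)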